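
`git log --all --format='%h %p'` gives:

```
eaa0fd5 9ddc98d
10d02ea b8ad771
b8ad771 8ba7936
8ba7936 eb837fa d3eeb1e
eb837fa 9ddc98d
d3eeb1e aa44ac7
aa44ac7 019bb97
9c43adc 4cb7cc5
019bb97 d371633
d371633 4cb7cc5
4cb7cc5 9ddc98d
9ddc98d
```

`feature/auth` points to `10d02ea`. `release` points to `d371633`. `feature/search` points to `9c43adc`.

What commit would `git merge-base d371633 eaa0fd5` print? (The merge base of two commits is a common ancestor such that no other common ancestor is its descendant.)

9ddc98d

Ancestors of d371633: {4cb7cc5, 9ddc98d, d371633}.
Ancestors of eaa0fd5: {9ddc98d, eaa0fd5}.
Common ancestors: {9ddc98d}.
The only common ancestor is 9ddc98d, so it is the merge base.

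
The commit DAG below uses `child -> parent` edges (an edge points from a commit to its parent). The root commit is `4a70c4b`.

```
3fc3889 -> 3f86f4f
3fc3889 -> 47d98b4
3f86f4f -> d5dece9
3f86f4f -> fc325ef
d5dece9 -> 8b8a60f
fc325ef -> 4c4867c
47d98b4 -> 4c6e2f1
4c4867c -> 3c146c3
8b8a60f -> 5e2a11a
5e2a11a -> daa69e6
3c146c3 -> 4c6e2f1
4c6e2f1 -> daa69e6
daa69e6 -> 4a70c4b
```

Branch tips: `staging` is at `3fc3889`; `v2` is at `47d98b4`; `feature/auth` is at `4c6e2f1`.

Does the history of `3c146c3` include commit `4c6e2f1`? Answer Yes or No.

Ancestors of 3c146c3 (commits reachable by following parents): {3c146c3, 4a70c4b, 4c6e2f1, daa69e6}.
4c6e2f1 is in that set, so it is an ancestor of 3c146c3.

Yes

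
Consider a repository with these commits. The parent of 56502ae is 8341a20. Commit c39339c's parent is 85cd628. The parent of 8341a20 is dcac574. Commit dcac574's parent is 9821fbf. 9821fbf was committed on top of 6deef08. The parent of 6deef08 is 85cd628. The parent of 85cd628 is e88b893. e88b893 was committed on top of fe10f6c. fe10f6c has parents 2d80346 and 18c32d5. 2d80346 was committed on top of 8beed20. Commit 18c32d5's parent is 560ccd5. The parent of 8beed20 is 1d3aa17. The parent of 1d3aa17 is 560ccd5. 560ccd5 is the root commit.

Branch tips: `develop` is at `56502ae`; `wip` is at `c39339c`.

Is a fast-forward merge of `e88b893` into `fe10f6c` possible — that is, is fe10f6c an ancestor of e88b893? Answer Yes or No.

A fast-forward from fe10f6c to e88b893 is possible iff fe10f6c is an ancestor of e88b893.
Ancestors of e88b893: {18c32d5, 1d3aa17, 2d80346, 560ccd5, 8beed20, e88b893, fe10f6c}.
fe10f6c is among them, so fast-forward is possible.

Yes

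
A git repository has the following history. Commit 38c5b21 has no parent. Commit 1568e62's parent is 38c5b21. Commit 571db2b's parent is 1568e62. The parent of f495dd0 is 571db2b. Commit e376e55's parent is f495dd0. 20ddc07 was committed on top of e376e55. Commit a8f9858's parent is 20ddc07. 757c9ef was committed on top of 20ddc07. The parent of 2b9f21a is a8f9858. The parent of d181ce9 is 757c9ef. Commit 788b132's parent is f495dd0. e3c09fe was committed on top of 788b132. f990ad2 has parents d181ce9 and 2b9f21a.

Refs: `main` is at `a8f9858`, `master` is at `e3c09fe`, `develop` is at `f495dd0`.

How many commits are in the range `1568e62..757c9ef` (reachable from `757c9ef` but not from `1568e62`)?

5

Reachable from 757c9ef: {1568e62, 20ddc07, 38c5b21, 571db2b, 757c9ef, e376e55, f495dd0}.
Reachable from 1568e62: {1568e62, 38c5b21}.
In 757c9ef's history but not 1568e62's: {20ddc07, 571db2b, 757c9ef, e376e55, f495dd0} — 5 commits.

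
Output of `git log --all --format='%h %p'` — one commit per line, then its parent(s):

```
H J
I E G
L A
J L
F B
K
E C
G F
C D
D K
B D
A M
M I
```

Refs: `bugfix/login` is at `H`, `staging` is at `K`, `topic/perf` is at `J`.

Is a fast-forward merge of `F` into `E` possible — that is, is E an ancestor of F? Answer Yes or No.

No

A fast-forward from E to F is possible iff E is an ancestor of F.
Ancestors of F: {B, D, F, K}.
E is not among them, so fast-forward is not possible.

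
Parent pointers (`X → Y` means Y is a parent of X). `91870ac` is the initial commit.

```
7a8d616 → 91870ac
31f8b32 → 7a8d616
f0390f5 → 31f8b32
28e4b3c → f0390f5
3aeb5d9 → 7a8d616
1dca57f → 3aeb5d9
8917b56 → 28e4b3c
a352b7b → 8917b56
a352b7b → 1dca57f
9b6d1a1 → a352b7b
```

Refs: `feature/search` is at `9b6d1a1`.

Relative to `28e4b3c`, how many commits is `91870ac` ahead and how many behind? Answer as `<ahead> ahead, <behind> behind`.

0 ahead, 4 behind

Reachable from 91870ac: {91870ac}.
Reachable from 28e4b3c: {28e4b3c, 31f8b32, 7a8d616, 91870ac, f0390f5}.
Only in 91870ac's history (ahead): {} — 0.
Only in 28e4b3c's history (behind): {28e4b3c, 31f8b32, 7a8d616, f0390f5} — 4.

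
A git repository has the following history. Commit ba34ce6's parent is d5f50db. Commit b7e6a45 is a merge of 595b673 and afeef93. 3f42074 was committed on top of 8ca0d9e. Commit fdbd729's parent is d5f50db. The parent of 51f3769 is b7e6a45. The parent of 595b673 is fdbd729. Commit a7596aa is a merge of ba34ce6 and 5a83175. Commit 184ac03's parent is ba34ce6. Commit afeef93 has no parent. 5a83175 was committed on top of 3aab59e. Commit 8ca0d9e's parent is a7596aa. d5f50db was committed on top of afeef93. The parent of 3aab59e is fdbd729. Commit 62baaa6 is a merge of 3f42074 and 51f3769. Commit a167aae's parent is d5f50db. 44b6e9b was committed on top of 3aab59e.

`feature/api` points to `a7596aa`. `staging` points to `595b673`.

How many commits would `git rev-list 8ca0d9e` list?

Walking parent pointers from 8ca0d9e: reachable set = {3aab59e, 5a83175, 8ca0d9e, a7596aa, afeef93, ba34ce6, d5f50db, fdbd729}.
That is 8 commits.

8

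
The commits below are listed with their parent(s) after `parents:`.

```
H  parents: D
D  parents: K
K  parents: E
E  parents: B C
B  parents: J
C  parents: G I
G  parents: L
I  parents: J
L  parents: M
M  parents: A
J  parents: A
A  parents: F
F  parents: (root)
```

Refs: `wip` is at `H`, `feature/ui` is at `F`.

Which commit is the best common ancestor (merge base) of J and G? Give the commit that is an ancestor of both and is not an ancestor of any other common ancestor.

Ancestors of J: {A, F, J}.
Ancestors of G: {A, F, G, L, M}.
Common ancestors: {A, F}.
Among these, A is not an ancestor of any other common ancestor — it is the merge base.

A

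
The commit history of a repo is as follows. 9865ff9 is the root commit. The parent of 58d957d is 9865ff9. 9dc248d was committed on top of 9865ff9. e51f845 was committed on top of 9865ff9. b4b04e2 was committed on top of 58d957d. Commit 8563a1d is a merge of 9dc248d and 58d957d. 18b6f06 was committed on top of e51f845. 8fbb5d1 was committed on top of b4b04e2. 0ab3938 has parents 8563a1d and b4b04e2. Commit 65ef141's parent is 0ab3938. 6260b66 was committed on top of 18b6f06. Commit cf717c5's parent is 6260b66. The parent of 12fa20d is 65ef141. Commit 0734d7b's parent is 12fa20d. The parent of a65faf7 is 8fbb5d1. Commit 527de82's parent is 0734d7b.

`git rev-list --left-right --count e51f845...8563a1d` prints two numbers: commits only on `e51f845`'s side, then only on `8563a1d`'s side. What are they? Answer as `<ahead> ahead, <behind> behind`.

Reachable from e51f845: {9865ff9, e51f845}.
Reachable from 8563a1d: {58d957d, 8563a1d, 9865ff9, 9dc248d}.
Only in e51f845's history (ahead): {e51f845} — 1.
Only in 8563a1d's history (behind): {58d957d, 8563a1d, 9dc248d} — 3.

1 ahead, 3 behind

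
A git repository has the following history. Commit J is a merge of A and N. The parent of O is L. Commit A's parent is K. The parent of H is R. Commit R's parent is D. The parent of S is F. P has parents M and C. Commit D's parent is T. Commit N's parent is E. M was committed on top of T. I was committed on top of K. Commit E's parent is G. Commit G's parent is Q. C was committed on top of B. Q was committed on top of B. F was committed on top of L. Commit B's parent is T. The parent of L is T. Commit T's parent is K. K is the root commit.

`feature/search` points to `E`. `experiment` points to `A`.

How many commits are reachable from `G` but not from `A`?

Reachable from G: {B, G, K, Q, T}.
Reachable from A: {A, K}.
In G's history but not A's: {B, G, Q, T} — 4 commits.

4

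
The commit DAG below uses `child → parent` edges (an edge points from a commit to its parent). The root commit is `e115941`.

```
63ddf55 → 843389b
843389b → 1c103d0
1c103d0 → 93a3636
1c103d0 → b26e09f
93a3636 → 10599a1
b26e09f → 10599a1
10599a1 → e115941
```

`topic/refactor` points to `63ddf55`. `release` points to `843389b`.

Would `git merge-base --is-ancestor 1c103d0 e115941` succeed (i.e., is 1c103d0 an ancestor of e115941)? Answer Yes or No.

Ancestors of e115941: {e115941}.
1c103d0 is not in that set, so it is not an ancestor of e115941.

No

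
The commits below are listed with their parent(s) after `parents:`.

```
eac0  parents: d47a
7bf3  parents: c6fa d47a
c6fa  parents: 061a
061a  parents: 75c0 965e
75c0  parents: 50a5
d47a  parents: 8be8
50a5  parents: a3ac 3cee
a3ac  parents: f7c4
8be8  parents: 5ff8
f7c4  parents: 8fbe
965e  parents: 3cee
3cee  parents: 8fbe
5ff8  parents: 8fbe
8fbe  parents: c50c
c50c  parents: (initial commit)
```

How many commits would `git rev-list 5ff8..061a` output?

7

Reachable from 061a: {061a, 3cee, 50a5, 75c0, 8fbe, 965e, a3ac, c50c, f7c4}.
Reachable from 5ff8: {5ff8, 8fbe, c50c}.
In 061a's history but not 5ff8's: {061a, 3cee, 50a5, 75c0, 965e, a3ac, f7c4} — 7 commits.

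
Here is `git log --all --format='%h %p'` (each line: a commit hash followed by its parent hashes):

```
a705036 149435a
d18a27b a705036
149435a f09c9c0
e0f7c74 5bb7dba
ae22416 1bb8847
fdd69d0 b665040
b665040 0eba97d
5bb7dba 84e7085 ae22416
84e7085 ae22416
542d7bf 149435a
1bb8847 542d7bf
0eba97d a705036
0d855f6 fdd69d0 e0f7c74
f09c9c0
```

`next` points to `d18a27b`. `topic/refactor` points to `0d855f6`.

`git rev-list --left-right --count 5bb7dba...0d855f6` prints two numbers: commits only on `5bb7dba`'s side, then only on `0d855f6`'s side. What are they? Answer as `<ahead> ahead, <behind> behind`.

0 ahead, 6 behind

Reachable from 5bb7dba: {149435a, 1bb8847, 542d7bf, 5bb7dba, 84e7085, ae22416, f09c9c0}.
Reachable from 0d855f6: {0d855f6, 0eba97d, 149435a, 1bb8847, 542d7bf, 5bb7dba, 84e7085, a705036, ae22416, b665040, e0f7c74, f09c9c0, fdd69d0}.
Only in 5bb7dba's history (ahead): {} — 0.
Only in 0d855f6's history (behind): {0d855f6, 0eba97d, a705036, b665040, e0f7c74, fdd69d0} — 6.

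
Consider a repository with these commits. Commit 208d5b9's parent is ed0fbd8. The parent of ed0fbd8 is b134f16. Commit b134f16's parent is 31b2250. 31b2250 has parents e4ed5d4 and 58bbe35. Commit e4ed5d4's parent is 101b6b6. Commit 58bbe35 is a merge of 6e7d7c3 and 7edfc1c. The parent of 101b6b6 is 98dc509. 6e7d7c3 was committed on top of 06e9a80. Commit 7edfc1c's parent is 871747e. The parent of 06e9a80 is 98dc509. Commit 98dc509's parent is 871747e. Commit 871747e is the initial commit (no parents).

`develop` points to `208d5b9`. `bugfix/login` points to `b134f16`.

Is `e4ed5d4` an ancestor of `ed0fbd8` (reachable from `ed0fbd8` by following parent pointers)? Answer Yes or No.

Yes

Ancestors of ed0fbd8 (commits reachable by following parents): {06e9a80, 101b6b6, 31b2250, 58bbe35, 6e7d7c3, 7edfc1c, 871747e, 98dc509, b134f16, e4ed5d4, ed0fbd8}.
e4ed5d4 is in that set, so it is an ancestor of ed0fbd8.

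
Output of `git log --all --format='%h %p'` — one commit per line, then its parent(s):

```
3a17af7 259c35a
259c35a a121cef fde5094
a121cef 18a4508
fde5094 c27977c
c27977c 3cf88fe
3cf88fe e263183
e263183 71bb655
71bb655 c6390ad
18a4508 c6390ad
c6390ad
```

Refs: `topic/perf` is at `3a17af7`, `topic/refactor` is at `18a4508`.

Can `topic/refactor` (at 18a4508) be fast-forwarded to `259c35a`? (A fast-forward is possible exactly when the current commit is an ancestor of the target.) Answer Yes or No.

Yes

A fast-forward from 18a4508 to 259c35a is possible iff 18a4508 is an ancestor of 259c35a.
Ancestors of 259c35a: {18a4508, 259c35a, 3cf88fe, 71bb655, a121cef, c27977c, c6390ad, e263183, fde5094}.
18a4508 is among them, so fast-forward is possible.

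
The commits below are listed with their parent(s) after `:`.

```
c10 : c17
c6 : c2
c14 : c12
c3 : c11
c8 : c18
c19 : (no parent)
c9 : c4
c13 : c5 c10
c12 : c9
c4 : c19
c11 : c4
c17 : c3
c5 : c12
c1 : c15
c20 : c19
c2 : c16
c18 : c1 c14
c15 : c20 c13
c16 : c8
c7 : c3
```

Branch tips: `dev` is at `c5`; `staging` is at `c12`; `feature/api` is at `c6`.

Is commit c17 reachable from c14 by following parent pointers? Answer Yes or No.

Ancestors of c14: {c12, c14, c19, c4, c9}.
c17 is not in that set, so it is not an ancestor of c14.

No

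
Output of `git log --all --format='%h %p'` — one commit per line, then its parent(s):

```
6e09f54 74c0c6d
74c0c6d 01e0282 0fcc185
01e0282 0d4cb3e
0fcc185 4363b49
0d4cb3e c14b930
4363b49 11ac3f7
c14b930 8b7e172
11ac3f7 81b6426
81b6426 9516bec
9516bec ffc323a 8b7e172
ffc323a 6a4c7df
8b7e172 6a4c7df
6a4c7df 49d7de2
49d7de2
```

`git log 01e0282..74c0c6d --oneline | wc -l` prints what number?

Reachable from 74c0c6d: {01e0282, 0d4cb3e, 0fcc185, 11ac3f7, 4363b49, 49d7de2, 6a4c7df, 74c0c6d, 81b6426, 8b7e172, 9516bec, c14b930, ffc323a}.
Reachable from 01e0282: {01e0282, 0d4cb3e, 49d7de2, 6a4c7df, 8b7e172, c14b930}.
In 74c0c6d's history but not 01e0282's: {0fcc185, 11ac3f7, 4363b49, 74c0c6d, 81b6426, 9516bec, ffc323a} — 7 commits.

7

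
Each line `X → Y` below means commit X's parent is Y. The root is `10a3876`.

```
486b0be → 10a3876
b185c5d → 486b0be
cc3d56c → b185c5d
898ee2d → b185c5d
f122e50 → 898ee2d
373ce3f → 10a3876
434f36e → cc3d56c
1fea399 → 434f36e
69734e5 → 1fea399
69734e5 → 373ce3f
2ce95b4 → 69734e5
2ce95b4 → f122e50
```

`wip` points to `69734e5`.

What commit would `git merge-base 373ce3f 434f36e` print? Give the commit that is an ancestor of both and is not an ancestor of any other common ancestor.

Ancestors of 373ce3f: {10a3876, 373ce3f}.
Ancestors of 434f36e: {10a3876, 434f36e, 486b0be, b185c5d, cc3d56c}.
Common ancestors: {10a3876}.
The only common ancestor is 10a3876, so it is the merge base.

10a3876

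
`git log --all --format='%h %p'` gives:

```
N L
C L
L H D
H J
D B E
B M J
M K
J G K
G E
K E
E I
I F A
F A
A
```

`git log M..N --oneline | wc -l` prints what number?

Reachable from N: {A, B, D, E, F, G, H, I, J, K, L, M, N}.
Reachable from M: {A, E, F, I, K, M}.
In N's history but not M's: {B, D, G, H, J, L, N} — 7 commits.

7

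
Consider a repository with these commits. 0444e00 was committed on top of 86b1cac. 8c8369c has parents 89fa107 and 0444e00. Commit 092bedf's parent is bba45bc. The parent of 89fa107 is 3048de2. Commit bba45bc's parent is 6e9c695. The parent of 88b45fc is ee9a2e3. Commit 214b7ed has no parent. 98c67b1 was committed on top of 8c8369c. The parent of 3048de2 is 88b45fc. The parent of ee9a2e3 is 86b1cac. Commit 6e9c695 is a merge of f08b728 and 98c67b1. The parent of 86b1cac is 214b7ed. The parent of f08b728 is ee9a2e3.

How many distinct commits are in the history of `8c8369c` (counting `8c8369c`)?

Walking parent pointers from 8c8369c: reachable set = {0444e00, 214b7ed, 3048de2, 86b1cac, 88b45fc, 89fa107, 8c8369c, ee9a2e3}.
That is 8 commits.

8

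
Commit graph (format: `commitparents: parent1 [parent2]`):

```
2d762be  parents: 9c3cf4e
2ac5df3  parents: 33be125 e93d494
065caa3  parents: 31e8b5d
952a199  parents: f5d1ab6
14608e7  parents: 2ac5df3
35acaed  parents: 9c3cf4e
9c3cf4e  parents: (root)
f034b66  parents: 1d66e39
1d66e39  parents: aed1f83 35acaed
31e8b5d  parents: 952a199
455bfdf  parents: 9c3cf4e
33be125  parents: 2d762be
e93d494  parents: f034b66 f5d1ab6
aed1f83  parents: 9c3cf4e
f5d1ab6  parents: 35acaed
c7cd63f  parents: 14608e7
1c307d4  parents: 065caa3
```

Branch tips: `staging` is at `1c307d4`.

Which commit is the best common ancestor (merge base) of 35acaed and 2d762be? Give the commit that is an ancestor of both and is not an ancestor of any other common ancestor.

9c3cf4e

Ancestors of 35acaed: {35acaed, 9c3cf4e}.
Ancestors of 2d762be: {2d762be, 9c3cf4e}.
Common ancestors: {9c3cf4e}.
The only common ancestor is 9c3cf4e, so it is the merge base.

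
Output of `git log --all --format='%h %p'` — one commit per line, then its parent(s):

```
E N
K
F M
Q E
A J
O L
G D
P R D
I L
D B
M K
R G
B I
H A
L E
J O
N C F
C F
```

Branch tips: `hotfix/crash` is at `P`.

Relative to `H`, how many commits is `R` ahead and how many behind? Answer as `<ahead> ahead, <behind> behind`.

Reachable from R: {B, C, D, E, F, G, I, K, L, M, N, R}.
Reachable from H: {A, C, E, F, H, J, K, L, M, N, O}.
Only in R's history (ahead): {B, D, G, I, R} — 5.
Only in H's history (behind): {A, H, J, O} — 4.

5 ahead, 4 behind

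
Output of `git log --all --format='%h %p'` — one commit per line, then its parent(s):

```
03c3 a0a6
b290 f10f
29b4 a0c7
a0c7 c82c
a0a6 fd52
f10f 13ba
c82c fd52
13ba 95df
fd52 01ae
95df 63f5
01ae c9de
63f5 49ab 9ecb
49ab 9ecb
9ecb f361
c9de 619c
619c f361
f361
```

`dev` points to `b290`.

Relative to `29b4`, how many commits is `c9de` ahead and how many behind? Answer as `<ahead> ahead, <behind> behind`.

Reachable from c9de: {619c, c9de, f361}.
Reachable from 29b4: {01ae, 29b4, 619c, a0c7, c82c, c9de, f361, fd52}.
Only in c9de's history (ahead): {} — 0.
Only in 29b4's history (behind): {01ae, 29b4, a0c7, c82c, fd52} — 5.

0 ahead, 5 behind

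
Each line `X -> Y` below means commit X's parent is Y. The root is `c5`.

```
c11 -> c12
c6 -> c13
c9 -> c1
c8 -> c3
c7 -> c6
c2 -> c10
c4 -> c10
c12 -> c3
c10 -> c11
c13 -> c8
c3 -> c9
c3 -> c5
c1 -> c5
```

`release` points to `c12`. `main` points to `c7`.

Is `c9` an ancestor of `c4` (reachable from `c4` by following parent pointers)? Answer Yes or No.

Ancestors of c4 (commits reachable by following parents): {c1, c10, c11, c12, c3, c4, c5, c9}.
c9 is in that set, so it is an ancestor of c4.

Yes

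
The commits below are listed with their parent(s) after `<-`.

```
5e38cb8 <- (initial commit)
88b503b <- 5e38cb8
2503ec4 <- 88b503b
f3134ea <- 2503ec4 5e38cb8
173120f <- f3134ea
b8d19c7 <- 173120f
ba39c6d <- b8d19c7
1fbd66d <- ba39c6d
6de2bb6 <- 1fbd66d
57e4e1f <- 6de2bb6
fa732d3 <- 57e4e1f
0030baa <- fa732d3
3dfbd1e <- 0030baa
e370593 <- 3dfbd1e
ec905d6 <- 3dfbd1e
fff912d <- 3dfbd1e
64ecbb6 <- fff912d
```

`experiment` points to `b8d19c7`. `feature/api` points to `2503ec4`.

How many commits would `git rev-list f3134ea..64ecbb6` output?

Reachable from 64ecbb6: {0030baa, 173120f, 1fbd66d, 2503ec4, 3dfbd1e, 57e4e1f, 5e38cb8, 64ecbb6, 6de2bb6, 88b503b, b8d19c7, ba39c6d, f3134ea, fa732d3, fff912d}.
Reachable from f3134ea: {2503ec4, 5e38cb8, 88b503b, f3134ea}.
In 64ecbb6's history but not f3134ea's: {0030baa, 173120f, 1fbd66d, 3dfbd1e, 57e4e1f, 64ecbb6, 6de2bb6, b8d19c7, ba39c6d, fa732d3, fff912d} — 11 commits.

11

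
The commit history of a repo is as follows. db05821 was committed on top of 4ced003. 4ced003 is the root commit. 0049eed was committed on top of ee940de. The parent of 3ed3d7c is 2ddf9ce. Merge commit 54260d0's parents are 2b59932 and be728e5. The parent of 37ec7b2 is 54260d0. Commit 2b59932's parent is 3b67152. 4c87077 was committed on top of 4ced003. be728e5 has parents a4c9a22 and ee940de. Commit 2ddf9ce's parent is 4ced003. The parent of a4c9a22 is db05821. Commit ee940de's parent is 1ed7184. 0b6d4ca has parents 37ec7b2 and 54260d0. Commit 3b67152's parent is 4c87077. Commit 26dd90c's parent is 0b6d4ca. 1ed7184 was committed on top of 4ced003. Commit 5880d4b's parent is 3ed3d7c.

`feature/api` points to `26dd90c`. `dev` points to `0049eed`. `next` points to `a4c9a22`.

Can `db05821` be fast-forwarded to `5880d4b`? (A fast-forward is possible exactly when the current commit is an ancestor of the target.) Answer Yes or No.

No

A fast-forward from db05821 to 5880d4b is possible iff db05821 is an ancestor of 5880d4b.
Ancestors of 5880d4b: {2ddf9ce, 3ed3d7c, 4ced003, 5880d4b}.
db05821 is not among them, so fast-forward is not possible.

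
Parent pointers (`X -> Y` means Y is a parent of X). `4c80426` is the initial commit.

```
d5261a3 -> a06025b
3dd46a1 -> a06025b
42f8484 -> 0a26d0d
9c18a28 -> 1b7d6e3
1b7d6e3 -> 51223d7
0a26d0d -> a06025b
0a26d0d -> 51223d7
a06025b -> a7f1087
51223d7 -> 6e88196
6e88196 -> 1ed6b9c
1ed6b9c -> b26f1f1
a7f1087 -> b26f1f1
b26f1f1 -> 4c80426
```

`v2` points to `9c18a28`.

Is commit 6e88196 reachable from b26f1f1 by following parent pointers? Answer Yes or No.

No

Ancestors of b26f1f1: {4c80426, b26f1f1}.
6e88196 is not in that set, so it is not an ancestor of b26f1f1.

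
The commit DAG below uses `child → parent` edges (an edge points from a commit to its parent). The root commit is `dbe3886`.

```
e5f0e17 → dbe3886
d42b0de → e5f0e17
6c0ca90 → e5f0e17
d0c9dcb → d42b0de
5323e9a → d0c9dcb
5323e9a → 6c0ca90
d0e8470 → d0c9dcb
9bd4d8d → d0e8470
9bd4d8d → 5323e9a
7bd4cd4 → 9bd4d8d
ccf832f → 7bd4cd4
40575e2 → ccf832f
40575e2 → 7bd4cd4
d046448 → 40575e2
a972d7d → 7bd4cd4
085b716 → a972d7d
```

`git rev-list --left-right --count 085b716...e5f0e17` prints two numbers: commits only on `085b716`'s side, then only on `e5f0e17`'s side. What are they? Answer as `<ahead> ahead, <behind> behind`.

Reachable from 085b716: {085b716, 5323e9a, 6c0ca90, 7bd4cd4, 9bd4d8d, a972d7d, d0c9dcb, d0e8470, d42b0de, dbe3886, e5f0e17}.
Reachable from e5f0e17: {dbe3886, e5f0e17}.
Only in 085b716's history (ahead): {085b716, 5323e9a, 6c0ca90, 7bd4cd4, 9bd4d8d, a972d7d, d0c9dcb, d0e8470, d42b0de} — 9.
Only in e5f0e17's history (behind): {} — 0.

9 ahead, 0 behind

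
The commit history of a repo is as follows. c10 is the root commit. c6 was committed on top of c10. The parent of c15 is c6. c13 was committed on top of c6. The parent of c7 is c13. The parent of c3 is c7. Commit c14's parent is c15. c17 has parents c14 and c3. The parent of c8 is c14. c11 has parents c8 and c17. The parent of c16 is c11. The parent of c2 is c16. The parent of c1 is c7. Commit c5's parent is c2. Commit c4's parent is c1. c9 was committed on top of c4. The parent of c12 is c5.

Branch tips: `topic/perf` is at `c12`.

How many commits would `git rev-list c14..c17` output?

Reachable from c17: {c10, c13, c14, c15, c17, c3, c6, c7}.
Reachable from c14: {c10, c14, c15, c6}.
In c17's history but not c14's: {c13, c17, c3, c7} — 4 commits.

4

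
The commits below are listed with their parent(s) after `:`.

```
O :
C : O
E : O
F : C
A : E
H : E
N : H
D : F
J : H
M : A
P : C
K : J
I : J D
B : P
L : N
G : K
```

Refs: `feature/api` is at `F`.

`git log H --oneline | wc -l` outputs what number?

3

Walking parent pointers from H: reachable set = {E, H, O}.
That is 3 commits.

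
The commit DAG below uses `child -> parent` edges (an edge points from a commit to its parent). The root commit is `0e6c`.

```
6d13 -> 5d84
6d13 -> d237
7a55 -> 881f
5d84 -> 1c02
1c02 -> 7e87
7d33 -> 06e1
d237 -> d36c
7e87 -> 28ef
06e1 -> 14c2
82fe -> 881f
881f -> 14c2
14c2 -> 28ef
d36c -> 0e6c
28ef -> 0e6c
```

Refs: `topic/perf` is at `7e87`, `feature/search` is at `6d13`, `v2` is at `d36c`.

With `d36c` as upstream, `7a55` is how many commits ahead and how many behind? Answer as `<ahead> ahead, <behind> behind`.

4 ahead, 1 behind

Reachable from 7a55: {0e6c, 14c2, 28ef, 7a55, 881f}.
Reachable from d36c: {0e6c, d36c}.
Only in 7a55's history (ahead): {14c2, 28ef, 7a55, 881f} — 4.
Only in d36c's history (behind): {d36c} — 1.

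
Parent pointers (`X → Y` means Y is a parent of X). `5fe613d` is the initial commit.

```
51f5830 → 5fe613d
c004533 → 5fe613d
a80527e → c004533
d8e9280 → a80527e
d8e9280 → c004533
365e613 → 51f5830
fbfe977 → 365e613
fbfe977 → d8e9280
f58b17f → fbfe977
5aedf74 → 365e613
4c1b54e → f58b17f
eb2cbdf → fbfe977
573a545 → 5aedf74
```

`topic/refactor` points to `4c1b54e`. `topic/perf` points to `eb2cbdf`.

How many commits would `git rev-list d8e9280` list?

4

Walking parent pointers from d8e9280: reachable set = {5fe613d, a80527e, c004533, d8e9280}.
That is 4 commits.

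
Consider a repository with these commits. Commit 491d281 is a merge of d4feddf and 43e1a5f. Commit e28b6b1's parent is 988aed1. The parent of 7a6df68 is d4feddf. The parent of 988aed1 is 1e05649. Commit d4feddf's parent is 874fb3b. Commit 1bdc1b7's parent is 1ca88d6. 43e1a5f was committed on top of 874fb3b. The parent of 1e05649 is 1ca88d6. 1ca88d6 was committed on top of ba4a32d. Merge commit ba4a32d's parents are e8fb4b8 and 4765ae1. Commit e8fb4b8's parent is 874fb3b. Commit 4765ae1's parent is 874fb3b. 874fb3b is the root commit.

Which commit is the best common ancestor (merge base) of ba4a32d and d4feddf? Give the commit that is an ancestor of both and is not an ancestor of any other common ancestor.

Ancestors of ba4a32d: {4765ae1, 874fb3b, ba4a32d, e8fb4b8}.
Ancestors of d4feddf: {874fb3b, d4feddf}.
Common ancestors: {874fb3b}.
The only common ancestor is 874fb3b, so it is the merge base.

874fb3b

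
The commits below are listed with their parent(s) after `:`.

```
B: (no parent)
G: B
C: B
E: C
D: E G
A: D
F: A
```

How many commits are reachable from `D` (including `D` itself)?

Walking parent pointers from D: reachable set = {B, C, D, E, G}.
That is 5 commits.

5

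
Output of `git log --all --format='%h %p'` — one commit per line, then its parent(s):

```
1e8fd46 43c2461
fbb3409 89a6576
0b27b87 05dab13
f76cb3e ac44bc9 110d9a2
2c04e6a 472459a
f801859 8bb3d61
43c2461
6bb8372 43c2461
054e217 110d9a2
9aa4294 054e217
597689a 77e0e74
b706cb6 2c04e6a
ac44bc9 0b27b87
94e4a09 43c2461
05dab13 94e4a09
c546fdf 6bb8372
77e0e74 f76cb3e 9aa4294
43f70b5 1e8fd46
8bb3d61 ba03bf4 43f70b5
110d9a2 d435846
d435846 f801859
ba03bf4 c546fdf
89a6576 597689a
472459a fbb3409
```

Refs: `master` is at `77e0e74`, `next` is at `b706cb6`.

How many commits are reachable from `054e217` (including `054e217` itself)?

Walking parent pointers from 054e217: reachable set = {054e217, 110d9a2, 1e8fd46, 43c2461, 43f70b5, 6bb8372, 8bb3d61, ba03bf4, c546fdf, d435846, f801859}.
That is 11 commits.

11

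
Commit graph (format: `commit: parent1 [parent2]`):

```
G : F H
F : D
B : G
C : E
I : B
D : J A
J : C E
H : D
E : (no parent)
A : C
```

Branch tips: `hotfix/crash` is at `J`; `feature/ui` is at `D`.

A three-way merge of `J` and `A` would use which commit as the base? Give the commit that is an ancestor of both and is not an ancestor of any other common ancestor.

C

Ancestors of J: {C, E, J}.
Ancestors of A: {A, C, E}.
Common ancestors: {C, E}.
Among these, C is not an ancestor of any other common ancestor — it is the merge base.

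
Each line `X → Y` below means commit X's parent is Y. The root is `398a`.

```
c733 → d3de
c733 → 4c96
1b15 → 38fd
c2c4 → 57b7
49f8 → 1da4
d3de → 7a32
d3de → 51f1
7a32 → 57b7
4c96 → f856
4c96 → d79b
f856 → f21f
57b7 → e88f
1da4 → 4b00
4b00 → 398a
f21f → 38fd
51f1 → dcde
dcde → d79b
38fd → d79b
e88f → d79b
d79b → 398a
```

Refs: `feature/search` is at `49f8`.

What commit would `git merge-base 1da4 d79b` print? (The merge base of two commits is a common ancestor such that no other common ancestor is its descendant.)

398a

Ancestors of 1da4: {1da4, 398a, 4b00}.
Ancestors of d79b: {398a, d79b}.
Common ancestors: {398a}.
The only common ancestor is 398a, so it is the merge base.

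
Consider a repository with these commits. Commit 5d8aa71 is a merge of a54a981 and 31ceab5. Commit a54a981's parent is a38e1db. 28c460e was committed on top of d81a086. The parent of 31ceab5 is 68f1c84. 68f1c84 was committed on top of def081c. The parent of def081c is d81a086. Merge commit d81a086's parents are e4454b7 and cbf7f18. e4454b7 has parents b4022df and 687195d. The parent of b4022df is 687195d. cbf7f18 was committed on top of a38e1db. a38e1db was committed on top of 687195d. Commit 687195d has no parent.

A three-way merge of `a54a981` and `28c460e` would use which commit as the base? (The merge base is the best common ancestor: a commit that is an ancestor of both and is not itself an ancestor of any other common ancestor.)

Ancestors of a54a981: {687195d, a38e1db, a54a981}.
Ancestors of 28c460e: {28c460e, 687195d, a38e1db, b4022df, cbf7f18, d81a086, e4454b7}.
Common ancestors: {687195d, a38e1db}.
Among these, a38e1db is not an ancestor of any other common ancestor — it is the merge base.

a38e1db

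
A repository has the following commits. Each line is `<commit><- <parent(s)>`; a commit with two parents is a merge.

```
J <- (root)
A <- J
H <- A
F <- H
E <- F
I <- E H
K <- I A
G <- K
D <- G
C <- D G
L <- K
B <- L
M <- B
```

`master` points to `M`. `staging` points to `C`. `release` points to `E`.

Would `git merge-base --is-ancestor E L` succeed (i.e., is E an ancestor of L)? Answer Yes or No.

Ancestors of L (commits reachable by following parents): {A, E, F, H, I, J, K, L}.
E is in that set, so it is an ancestor of L.

Yes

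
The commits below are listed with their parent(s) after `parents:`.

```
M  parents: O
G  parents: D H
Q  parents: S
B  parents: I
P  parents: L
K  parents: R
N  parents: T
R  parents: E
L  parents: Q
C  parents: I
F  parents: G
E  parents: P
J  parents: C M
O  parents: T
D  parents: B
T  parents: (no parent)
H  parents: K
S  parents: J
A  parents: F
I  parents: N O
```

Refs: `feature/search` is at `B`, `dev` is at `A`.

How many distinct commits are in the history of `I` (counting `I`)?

4

Walking parent pointers from I: reachable set = {I, N, O, T}.
That is 4 commits.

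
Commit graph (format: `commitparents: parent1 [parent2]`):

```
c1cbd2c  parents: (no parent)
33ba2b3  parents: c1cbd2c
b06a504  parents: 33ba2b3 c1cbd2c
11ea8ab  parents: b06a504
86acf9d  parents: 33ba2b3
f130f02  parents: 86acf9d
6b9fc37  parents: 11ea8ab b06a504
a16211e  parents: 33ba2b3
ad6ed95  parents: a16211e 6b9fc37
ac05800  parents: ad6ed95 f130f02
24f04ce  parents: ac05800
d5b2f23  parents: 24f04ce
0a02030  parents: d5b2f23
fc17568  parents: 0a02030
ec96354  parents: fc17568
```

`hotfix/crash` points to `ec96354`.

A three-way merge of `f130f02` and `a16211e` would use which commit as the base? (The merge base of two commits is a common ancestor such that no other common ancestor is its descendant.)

Ancestors of f130f02: {33ba2b3, 86acf9d, c1cbd2c, f130f02}.
Ancestors of a16211e: {33ba2b3, a16211e, c1cbd2c}.
Common ancestors: {33ba2b3, c1cbd2c}.
Among these, 33ba2b3 is not an ancestor of any other common ancestor — it is the merge base.

33ba2b3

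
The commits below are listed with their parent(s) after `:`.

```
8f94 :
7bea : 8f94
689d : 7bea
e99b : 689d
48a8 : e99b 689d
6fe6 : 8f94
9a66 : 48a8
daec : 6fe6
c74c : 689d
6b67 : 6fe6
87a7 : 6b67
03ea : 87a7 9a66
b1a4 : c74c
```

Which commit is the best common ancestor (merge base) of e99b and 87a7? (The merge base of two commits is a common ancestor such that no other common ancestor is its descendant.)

8f94

Ancestors of e99b: {689d, 7bea, 8f94, e99b}.
Ancestors of 87a7: {6b67, 6fe6, 87a7, 8f94}.
Common ancestors: {8f94}.
The only common ancestor is 8f94, so it is the merge base.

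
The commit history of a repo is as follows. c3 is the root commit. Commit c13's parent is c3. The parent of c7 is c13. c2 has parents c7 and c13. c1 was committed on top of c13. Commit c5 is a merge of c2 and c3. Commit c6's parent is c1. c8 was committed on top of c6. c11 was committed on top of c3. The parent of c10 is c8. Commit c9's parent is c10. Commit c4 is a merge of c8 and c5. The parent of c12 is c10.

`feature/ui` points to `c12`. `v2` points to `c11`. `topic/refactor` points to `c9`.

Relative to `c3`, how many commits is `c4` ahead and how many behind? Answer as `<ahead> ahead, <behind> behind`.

Reachable from c4: {c1, c13, c2, c3, c4, c5, c6, c7, c8}.
Reachable from c3: {c3}.
Only in c4's history (ahead): {c1, c13, c2, c4, c5, c6, c7, c8} — 8.
Only in c3's history (behind): {} — 0.

8 ahead, 0 behind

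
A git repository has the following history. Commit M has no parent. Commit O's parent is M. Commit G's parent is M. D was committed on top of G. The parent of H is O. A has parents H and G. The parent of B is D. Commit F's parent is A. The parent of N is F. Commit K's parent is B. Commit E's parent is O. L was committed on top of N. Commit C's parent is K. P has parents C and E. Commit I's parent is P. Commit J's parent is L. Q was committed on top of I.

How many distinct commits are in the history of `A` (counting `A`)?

Walking parent pointers from A: reachable set = {A, G, H, M, O}.
That is 5 commits.

5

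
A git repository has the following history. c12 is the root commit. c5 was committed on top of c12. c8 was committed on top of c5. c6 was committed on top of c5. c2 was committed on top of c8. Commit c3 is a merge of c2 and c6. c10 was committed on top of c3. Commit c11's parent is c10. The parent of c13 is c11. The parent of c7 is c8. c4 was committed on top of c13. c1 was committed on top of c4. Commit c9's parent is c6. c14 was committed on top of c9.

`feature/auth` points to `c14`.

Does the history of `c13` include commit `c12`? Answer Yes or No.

Ancestors of c13 (commits reachable by following parents): {c10, c11, c12, c13, c2, c3, c5, c6, c8}.
c12 is in that set, so it is an ancestor of c13.

Yes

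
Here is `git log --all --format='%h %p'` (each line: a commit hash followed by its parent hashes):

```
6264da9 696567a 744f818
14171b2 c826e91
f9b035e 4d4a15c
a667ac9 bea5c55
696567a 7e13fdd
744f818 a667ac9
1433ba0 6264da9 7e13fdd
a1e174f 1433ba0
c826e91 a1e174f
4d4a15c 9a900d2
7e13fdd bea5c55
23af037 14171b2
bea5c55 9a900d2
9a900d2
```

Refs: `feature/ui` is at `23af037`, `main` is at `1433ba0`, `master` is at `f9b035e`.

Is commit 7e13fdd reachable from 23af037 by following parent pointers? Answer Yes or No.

Ancestors of 23af037 (commits reachable by following parents): {14171b2, 1433ba0, 23af037, 6264da9, 696567a, 744f818, 7e13fdd, 9a900d2, a1e174f, a667ac9, bea5c55, c826e91}.
7e13fdd is in that set, so it is an ancestor of 23af037.

Yes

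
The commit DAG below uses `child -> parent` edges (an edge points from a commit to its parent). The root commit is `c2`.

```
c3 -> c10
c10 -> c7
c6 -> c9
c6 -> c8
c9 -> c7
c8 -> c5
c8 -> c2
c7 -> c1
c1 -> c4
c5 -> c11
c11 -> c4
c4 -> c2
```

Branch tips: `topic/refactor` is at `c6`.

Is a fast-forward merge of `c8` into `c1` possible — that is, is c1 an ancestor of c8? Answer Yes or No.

A fast-forward from c1 to c8 is possible iff c1 is an ancestor of c8.
Ancestors of c8: {c11, c2, c4, c5, c8}.
c1 is not among them, so fast-forward is not possible.

No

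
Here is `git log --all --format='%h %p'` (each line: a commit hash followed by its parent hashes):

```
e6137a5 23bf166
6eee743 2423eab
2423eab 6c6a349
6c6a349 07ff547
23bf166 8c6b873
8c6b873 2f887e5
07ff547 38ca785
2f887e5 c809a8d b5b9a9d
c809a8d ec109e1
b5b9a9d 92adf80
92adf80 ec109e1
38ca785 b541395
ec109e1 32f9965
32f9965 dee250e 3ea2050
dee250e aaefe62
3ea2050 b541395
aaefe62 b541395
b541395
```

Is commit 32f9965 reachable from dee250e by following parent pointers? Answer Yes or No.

No

Ancestors of dee250e: {aaefe62, b541395, dee250e}.
32f9965 is not in that set, so it is not an ancestor of dee250e.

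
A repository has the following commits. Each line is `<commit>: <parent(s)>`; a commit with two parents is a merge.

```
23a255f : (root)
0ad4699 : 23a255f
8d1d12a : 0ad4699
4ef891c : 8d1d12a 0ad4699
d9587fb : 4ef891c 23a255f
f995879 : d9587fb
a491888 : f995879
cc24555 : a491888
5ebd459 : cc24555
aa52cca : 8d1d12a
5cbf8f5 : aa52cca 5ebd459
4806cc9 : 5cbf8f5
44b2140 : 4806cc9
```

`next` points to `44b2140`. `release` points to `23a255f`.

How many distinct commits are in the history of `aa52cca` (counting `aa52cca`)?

4

Walking parent pointers from aa52cca: reachable set = {0ad4699, 23a255f, 8d1d12a, aa52cca}.
That is 4 commits.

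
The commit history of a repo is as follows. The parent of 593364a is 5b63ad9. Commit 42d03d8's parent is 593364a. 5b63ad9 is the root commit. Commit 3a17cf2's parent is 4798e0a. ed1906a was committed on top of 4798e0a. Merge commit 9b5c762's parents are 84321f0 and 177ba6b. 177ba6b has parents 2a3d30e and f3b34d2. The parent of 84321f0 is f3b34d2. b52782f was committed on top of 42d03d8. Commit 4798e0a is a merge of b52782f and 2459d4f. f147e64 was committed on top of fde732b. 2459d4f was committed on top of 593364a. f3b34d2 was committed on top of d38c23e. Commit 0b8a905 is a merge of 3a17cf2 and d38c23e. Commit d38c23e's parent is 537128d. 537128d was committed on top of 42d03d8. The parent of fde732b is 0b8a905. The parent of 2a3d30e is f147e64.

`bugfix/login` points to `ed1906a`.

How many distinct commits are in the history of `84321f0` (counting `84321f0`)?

7

Walking parent pointers from 84321f0: reachable set = {42d03d8, 537128d, 593364a, 5b63ad9, 84321f0, d38c23e, f3b34d2}.
That is 7 commits.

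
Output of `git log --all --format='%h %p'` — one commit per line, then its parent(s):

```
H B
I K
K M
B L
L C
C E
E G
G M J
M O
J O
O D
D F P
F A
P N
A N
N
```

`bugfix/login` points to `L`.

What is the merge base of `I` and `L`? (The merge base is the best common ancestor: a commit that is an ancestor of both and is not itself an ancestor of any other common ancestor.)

Ancestors of I: {A, D, F, I, K, M, N, O, P}.
Ancestors of L: {A, C, D, E, F, G, J, L, M, N, O, P}.
Common ancestors: {A, D, F, M, N, O, P}.
Among these, M is not an ancestor of any other common ancestor — it is the merge base.

M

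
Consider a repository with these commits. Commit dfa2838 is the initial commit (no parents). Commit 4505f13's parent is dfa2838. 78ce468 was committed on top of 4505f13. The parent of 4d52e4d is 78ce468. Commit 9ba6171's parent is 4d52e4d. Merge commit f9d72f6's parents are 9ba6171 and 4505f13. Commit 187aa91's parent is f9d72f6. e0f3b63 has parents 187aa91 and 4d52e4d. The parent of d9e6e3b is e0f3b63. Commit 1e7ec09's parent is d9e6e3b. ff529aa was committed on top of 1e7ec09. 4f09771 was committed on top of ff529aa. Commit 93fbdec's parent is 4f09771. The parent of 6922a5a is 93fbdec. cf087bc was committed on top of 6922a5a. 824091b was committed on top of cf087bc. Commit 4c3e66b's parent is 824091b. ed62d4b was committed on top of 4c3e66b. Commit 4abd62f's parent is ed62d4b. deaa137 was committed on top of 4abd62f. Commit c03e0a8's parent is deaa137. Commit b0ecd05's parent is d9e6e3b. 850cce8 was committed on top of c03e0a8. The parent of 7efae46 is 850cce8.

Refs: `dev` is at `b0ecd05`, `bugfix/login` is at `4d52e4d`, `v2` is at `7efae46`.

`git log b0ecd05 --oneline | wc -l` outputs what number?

10

Walking parent pointers from b0ecd05: reachable set = {187aa91, 4505f13, 4d52e4d, 78ce468, 9ba6171, b0ecd05, d9e6e3b, dfa2838, e0f3b63, f9d72f6}.
That is 10 commits.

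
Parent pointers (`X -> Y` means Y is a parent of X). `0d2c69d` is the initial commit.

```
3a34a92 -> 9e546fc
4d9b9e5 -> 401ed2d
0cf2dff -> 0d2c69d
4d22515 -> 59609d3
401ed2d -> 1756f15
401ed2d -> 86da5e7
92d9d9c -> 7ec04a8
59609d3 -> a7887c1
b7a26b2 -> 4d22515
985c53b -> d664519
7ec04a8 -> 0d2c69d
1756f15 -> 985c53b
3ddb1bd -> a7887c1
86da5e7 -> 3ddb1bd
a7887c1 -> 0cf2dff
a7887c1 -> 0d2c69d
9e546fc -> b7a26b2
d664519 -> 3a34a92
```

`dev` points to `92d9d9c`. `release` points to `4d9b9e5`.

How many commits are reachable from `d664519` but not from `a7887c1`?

Reachable from d664519: {0cf2dff, 0d2c69d, 3a34a92, 4d22515, 59609d3, 9e546fc, a7887c1, b7a26b2, d664519}.
Reachable from a7887c1: {0cf2dff, 0d2c69d, a7887c1}.
In d664519's history but not a7887c1's: {3a34a92, 4d22515, 59609d3, 9e546fc, b7a26b2, d664519} — 6 commits.

6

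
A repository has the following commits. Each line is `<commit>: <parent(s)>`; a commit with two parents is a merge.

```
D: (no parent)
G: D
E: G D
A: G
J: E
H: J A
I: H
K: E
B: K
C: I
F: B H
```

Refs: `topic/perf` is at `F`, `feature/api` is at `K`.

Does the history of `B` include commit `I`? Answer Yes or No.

Ancestors of B: {B, D, E, G, K}.
I is not in that set, so it is not an ancestor of B.

No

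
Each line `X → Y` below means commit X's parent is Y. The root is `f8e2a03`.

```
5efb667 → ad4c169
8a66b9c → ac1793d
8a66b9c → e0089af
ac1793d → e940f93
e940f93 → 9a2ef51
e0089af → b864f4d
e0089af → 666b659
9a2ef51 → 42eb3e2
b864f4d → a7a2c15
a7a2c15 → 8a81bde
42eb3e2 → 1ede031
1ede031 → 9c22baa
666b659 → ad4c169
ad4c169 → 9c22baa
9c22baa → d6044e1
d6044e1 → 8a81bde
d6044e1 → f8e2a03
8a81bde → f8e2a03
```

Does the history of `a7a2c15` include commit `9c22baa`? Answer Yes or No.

No

Ancestors of a7a2c15: {8a81bde, a7a2c15, f8e2a03}.
9c22baa is not in that set, so it is not an ancestor of a7a2c15.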